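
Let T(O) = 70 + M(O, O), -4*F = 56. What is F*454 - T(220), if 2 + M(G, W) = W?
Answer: -6644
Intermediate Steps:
F = -14 (F = -1/4*56 = -14)
M(G, W) = -2 + W
T(O) = 68 + O (T(O) = 70 + (-2 + O) = 68 + O)
F*454 - T(220) = -14*454 - (68 + 220) = -6356 - 1*288 = -6356 - 288 = -6644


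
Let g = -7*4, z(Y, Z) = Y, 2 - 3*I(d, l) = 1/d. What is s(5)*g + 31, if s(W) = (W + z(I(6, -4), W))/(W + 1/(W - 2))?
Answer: 37/24 ≈ 1.5417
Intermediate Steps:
I(d, l) = ⅔ - 1/(3*d)
s(W) = (11/18 + W)/(W + 1/(-2 + W)) (s(W) = (W + (⅓)*(-1 + 2*6)/6)/(W + 1/(W - 2)) = (W + (⅓)*(⅙)*(-1 + 12))/(W + 1/(-2 + W)) = (W + (⅓)*(⅙)*11)/(W + 1/(-2 + W)) = (W + 11/18)/(W + 1/(-2 + W)) = (11/18 + W)/(W + 1/(-2 + W)))
g = -28
s(5)*g + 31 = ((-22 - 25*5 + 18*5²)/(18*(1 + 5² - 2*5)))*(-28) + 31 = ((-22 - 125 + 18*25)/(18*(1 + 25 - 10)))*(-28) + 31 = ((1/18)*(-22 - 125 + 450)/16)*(-28) + 31 = ((1/18)*(1/16)*303)*(-28) + 31 = (101/96)*(-28) + 31 = -707/24 + 31 = 37/24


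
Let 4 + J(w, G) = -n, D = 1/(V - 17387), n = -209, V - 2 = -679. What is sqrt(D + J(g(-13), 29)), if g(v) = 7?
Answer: sqrt(4180821351)/4516 ≈ 14.318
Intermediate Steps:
V = -677 (V = 2 - 679 = -677)
D = -1/18064 (D = 1/(-677 - 17387) = 1/(-18064) = -1/18064 ≈ -5.5359e-5)
J(w, G) = 205 (J(w, G) = -4 - 1*(-209) = -4 + 209 = 205)
sqrt(D + J(g(-13), 29)) = sqrt(-1/18064 + 205) = sqrt(3703119/18064) = sqrt(4180821351)/4516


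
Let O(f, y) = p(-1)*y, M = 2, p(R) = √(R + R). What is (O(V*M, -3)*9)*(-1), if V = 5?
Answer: 27*I*√2 ≈ 38.184*I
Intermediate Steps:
p(R) = √2*√R (p(R) = √(2*R) = √2*√R)
O(f, y) = I*y*√2 (O(f, y) = (√2*√(-1))*y = (√2*I)*y = (I*√2)*y = I*y*√2)
(O(V*M, -3)*9)*(-1) = ((I*(-3)*√2)*9)*(-1) = (-3*I*√2*9)*(-1) = -27*I*√2*(-1) = 27*I*√2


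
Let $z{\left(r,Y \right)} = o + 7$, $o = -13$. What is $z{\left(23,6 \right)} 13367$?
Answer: $-80202$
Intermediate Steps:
$z{\left(r,Y \right)} = -6$ ($z{\left(r,Y \right)} = -13 + 7 = -6$)
$z{\left(23,6 \right)} 13367 = \left(-6\right) 13367 = -80202$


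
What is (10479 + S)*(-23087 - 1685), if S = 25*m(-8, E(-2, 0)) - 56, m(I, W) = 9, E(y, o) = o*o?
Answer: -263772256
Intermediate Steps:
E(y, o) = o**2
S = 169 (S = 25*9 - 56 = 225 - 56 = 169)
(10479 + S)*(-23087 - 1685) = (10479 + 169)*(-23087 - 1685) = 10648*(-24772) = -263772256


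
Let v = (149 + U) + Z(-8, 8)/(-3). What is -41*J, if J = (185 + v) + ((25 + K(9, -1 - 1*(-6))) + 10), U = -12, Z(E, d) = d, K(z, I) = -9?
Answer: -42476/3 ≈ -14159.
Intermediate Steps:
v = 403/3 (v = (149 - 12) + 8/(-3) = 137 + 8*(-⅓) = 137 - 8/3 = 403/3 ≈ 134.33)
J = 1036/3 (J = (185 + 403/3) + ((25 - 9) + 10) = 958/3 + (16 + 10) = 958/3 + 26 = 1036/3 ≈ 345.33)
-41*J = -41*1036/3 = -42476/3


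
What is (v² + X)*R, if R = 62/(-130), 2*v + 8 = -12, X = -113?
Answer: 31/5 ≈ 6.2000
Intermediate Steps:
v = -10 (v = -4 + (½)*(-12) = -4 - 6 = -10)
R = -31/65 (R = 62*(-1/130) = -31/65 ≈ -0.47692)
(v² + X)*R = ((-10)² - 113)*(-31/65) = (100 - 113)*(-31/65) = -13*(-31/65) = 31/5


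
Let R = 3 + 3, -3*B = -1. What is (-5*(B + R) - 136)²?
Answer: 253009/9 ≈ 28112.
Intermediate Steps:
B = ⅓ (B = -⅓*(-1) = ⅓ ≈ 0.33333)
R = 6
(-5*(B + R) - 136)² = (-5*(⅓ + 6) - 136)² = (-5*19/3 - 136)² = (-95/3 - 136)² = (-503/3)² = 253009/9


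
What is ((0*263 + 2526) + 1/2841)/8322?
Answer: 7176367/23642802 ≈ 0.30353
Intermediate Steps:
((0*263 + 2526) + 1/2841)/8322 = ((0 + 2526) + 1/2841)*(1/8322) = (2526 + 1/2841)*(1/8322) = (7176367/2841)*(1/8322) = 7176367/23642802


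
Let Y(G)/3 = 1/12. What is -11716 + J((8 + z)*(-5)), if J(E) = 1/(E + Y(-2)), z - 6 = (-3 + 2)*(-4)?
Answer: -4206048/359 ≈ -11716.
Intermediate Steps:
Y(G) = ¼ (Y(G) = 3/12 = 3*(1/12) = ¼)
z = 10 (z = 6 + (-3 + 2)*(-4) = 6 - 1*(-4) = 6 + 4 = 10)
J(E) = 1/(¼ + E) (J(E) = 1/(E + ¼) = 1/(¼ + E))
-11716 + J((8 + z)*(-5)) = -11716 + 4/(1 + 4*((8 + 10)*(-5))) = -11716 + 4/(1 + 4*(18*(-5))) = -11716 + 4/(1 + 4*(-90)) = -11716 + 4/(1 - 360) = -11716 + 4/(-359) = -11716 + 4*(-1/359) = -11716 - 4/359 = -4206048/359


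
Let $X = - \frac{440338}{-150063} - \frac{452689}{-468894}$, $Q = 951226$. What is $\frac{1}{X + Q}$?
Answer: $\frac{7818182258}{7436888725850039} \approx 1.0513 \cdot 10^{-6}$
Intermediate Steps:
$X = \frac{30489301731}{7818182258}$ ($X = \left(-440338\right) \left(- \frac{1}{150063}\right) - - \frac{452689}{468894} = \frac{440338}{150063} + \frac{452689}{468894} = \frac{30489301731}{7818182258} \approx 3.8998$)
$\frac{1}{X + Q} = \frac{1}{\frac{30489301731}{7818182258} + 951226} = \frac{1}{\frac{7436888725850039}{7818182258}} = \frac{7818182258}{7436888725850039}$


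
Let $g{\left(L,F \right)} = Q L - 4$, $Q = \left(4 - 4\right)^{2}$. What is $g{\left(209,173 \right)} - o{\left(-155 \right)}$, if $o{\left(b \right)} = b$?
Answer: $151$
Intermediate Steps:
$Q = 0$ ($Q = 0^{2} = 0$)
$g{\left(L,F \right)} = -4$ ($g{\left(L,F \right)} = 0 L - 4 = 0 - 4 = -4$)
$g{\left(209,173 \right)} - o{\left(-155 \right)} = -4 - -155 = -4 + 155 = 151$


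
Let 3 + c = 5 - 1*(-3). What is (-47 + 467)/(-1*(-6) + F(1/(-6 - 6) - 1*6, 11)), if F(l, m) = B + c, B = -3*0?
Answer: 420/11 ≈ 38.182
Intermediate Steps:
c = 5 (c = -3 + (5 - 1*(-3)) = -3 + (5 + 3) = -3 + 8 = 5)
B = 0
F(l, m) = 5 (F(l, m) = 0 + 5 = 5)
(-47 + 467)/(-1*(-6) + F(1/(-6 - 6) - 1*6, 11)) = (-47 + 467)/(-1*(-6) + 5) = 420/(6 + 5) = 420/11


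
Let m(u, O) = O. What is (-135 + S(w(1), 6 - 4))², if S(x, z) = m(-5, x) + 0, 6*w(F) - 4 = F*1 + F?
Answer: 17956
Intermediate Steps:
w(F) = ⅔ + F/3 (w(F) = ⅔ + (F*1 + F)/6 = ⅔ + (F + F)/6 = ⅔ + (2*F)/6 = ⅔ + F/3)
S(x, z) = x (S(x, z) = x + 0 = x)
(-135 + S(w(1), 6 - 4))² = (-135 + (⅔ + (⅓)*1))² = (-135 + (⅔ + ⅓))² = (-135 + 1)² = (-134)² = 17956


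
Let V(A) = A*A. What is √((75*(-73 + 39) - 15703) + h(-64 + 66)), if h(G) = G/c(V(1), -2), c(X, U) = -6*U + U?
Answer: 8*I*√7130/5 ≈ 135.1*I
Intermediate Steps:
V(A) = A²
c(X, U) = -5*U
h(G) = G/10 (h(G) = G/((-5*(-2))) = G/10)
√((75*(-73 + 39) - 15703) + h(-64 + 66)) = √((75*(-73 + 39) - 15703) + (-64 + 66)/10) = √((75*(-34) - 15703) + (⅒)*2) = √((-2550 - 15703) + ⅕) = √(-18253 + ⅕) = √(-91264/5) = 8*I*√7130/5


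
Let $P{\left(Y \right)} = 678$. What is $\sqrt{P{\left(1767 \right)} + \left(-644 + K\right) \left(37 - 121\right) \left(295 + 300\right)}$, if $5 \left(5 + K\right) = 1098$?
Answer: $\sqrt{21462090} \approx 4632.7$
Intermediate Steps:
$K = \frac{1073}{5}$ ($K = -5 + \frac{1}{5} \cdot 1098 = -5 + \frac{1098}{5} = \frac{1073}{5} \approx 214.6$)
$\sqrt{P{\left(1767 \right)} + \left(-644 + K\right) \left(37 - 121\right) \left(295 + 300\right)} = \sqrt{678 + \left(-644 + \frac{1073}{5}\right) \left(37 - 121\right) \left(295 + 300\right)} = \sqrt{678 - \frac{2147 \left(\left(-84\right) 595\right)}{5}} = \sqrt{678 - -21461412} = \sqrt{678 + 21461412} = \sqrt{21462090}$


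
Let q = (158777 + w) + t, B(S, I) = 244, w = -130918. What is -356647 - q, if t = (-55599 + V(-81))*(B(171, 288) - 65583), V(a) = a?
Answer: -3638460026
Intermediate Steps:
t = 3638075520 (t = (-55599 - 81)*(244 - 65583) = -55680*(-65339) = 3638075520)
q = 3638103379 (q = (158777 - 130918) + 3638075520 = 27859 + 3638075520 = 3638103379)
-356647 - q = -356647 - 1*3638103379 = -356647 - 3638103379 = -3638460026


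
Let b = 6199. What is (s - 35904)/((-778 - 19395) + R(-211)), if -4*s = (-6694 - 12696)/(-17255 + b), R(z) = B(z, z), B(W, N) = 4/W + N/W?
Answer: 167516896973/94115217152 ≈ 1.7799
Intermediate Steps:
R(z) = (4 + z)/z
s = -9695/22112 (s = -(-6694 - 12696)/(4*(-17255 + 6199)) = -(-9695)/(2*(-11056)) = -(-9695)*(-1)/(2*11056) = -¼*9695/5528 = -9695/22112 ≈ -0.43845)
(s - 35904)/((-778 - 19395) + R(-211)) = (-9695/22112 - 35904)/((-778 - 19395) + (4 - 211)/(-211)) = -793918943/(22112*(-20173 - 1/211*(-207))) = -793918943/(22112*(-20173 + 207/211)) = -793918943/(22112*(-4256296/211)) = -793918943/22112*(-211/4256296) = 167516896973/94115217152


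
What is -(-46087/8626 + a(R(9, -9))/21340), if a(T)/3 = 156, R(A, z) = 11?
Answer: 244864903/46019710 ≈ 5.3209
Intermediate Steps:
a(T) = 468 (a(T) = 3*156 = 468)
-(-46087/8626 + a(R(9, -9))/21340) = -(-46087/8626 + 468/21340) = -(-46087*1/8626 + 468*(1/21340)) = -(-46087/8626 + 117/5335) = -1*(-244864903/46019710) = 244864903/46019710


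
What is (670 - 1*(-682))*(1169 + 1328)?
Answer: 3375944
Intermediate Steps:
(670 - 1*(-682))*(1169 + 1328) = (670 + 682)*2497 = 1352*2497 = 3375944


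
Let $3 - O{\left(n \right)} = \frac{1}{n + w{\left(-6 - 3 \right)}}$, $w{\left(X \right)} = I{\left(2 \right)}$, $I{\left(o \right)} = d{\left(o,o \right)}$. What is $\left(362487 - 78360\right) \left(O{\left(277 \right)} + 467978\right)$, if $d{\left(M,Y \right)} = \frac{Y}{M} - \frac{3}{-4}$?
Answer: $\frac{148257130772997}{1115} \approx 1.3297 \cdot 10^{11}$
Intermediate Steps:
$d{\left(M,Y \right)} = \frac{3}{4} + \frac{Y}{M}$ ($d{\left(M,Y \right)} = \frac{Y}{M} - - \frac{3}{4} = \frac{Y}{M} + \frac{3}{4} = \frac{3}{4} + \frac{Y}{M}$)
$I{\left(o \right)} = \frac{7}{4}$ ($I{\left(o \right)} = \frac{3}{4} + \frac{o}{o} = \frac{3}{4} + 1 = \frac{7}{4}$)
$w{\left(X \right)} = \frac{7}{4}$
$O{\left(n \right)} = 3 - \frac{1}{\frac{7}{4} + n}$ ($O{\left(n \right)} = 3 - \frac{1}{n + \frac{7}{4}} = 3 - \frac{1}{\frac{7}{4} + n}$)
$\left(362487 - 78360\right) \left(O{\left(277 \right)} + 467978\right) = \left(362487 - 78360\right) \left(\frac{17 + 12 \cdot 277}{7 + 4 \cdot 277} + 467978\right) = 284127 \left(\frac{17 + 3324}{7 + 1108} + 467978\right) = 284127 \left(\frac{1}{1115} \cdot 3341 + 467978\right) = 284127 \left(\frac{3341}{1115} + 467978\right) = 284127 \cdot \frac{521798811}{1115} = \frac{148257130772997}{1115}$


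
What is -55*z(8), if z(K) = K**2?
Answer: -3520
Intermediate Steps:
-55*z(8) = -55*8**2 = -55*64 = -3520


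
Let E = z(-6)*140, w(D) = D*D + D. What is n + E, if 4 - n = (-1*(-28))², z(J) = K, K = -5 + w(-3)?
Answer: -640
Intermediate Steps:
w(D) = D + D² (w(D) = D² + D = D + D²)
K = 1 (K = -5 - 3*(1 - 3) = -5 - 3*(-2) = -5 + 6 = 1)
z(J) = 1
n = -780 (n = 4 - (-1*(-28))² = 4 - 1*28² = 4 - 1*784 = 4 - 784 = -780)
E = 140 (E = 1*140 = 140)
n + E = -780 + 140 = -640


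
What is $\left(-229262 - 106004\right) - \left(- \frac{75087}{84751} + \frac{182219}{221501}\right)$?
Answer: $- \frac{6293756747194648}{18772431251} \approx -3.3527 \cdot 10^{5}$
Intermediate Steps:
$\left(-229262 - 106004\right) - \left(- \frac{75087}{84751} + \frac{182219}{221501}\right) = -335266 - - \frac{1188603118}{18772431251} = -335266 + \left(\frac{75087}{84751} - \frac{182219}{221501}\right) = -335266 + \frac{1188603118}{18772431251} = - \frac{6293756747194648}{18772431251}$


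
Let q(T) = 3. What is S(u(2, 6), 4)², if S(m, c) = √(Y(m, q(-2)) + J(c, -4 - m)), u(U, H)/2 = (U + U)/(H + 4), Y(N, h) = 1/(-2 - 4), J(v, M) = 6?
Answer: 35/6 ≈ 5.8333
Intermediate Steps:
Y(N, h) = -⅙ (Y(N, h) = 1/(-6) = -⅙)
u(U, H) = 4*U/(4 + H) (u(U, H) = 2*((U + U)/(H + 4)) = 2*((2*U)/(4 + H)) = 2*(2*U/(4 + H)) = 4*U/(4 + H))
S(m, c) = √210/6 (S(m, c) = √(-⅙ + 6) = √(35/6) = √210/6)
S(u(2, 6), 4)² = (√210/6)² = 35/6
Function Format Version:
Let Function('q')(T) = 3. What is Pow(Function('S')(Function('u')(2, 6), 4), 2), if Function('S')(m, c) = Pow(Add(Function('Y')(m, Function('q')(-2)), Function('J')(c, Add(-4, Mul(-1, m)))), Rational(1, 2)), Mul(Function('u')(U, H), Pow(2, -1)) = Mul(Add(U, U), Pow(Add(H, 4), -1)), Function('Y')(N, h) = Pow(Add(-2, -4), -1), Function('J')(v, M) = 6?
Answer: Rational(35, 6) ≈ 5.8333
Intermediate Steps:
Function('Y')(N, h) = Rational(-1, 6) (Function('Y')(N, h) = Pow(-6, -1) = Rational(-1, 6))
Function('u')(U, H) = Mul(4, U, Pow(Add(4, H), -1)) (Function('u')(U, H) = Mul(2, Mul(Add(U, U), Pow(Add(H, 4), -1))) = Mul(2, Mul(Mul(2, U), Pow(Add(4, H), -1))) = Mul(2, Mul(2, U, Pow(Add(4, H), -1))) = Mul(4, U, Pow(Add(4, H), -1)))
Function('S')(m, c) = Mul(Rational(1, 6), Pow(210, Rational(1, 2))) (Function('S')(m, c) = Pow(Add(Rational(-1, 6), 6), Rational(1, 2)) = Pow(Rational(35, 6), Rational(1, 2)) = Mul(Rational(1, 6), Pow(210, Rational(1, 2))))
Pow(Function('S')(Function('u')(2, 6), 4), 2) = Pow(Mul(Rational(1, 6), Pow(210, Rational(1, 2))), 2) = Rational(35, 6)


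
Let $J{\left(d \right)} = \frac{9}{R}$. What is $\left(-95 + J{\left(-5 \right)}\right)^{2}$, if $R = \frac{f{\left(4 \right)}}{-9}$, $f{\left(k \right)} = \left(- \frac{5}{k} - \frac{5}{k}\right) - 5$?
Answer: $\frac{177241}{25} \approx 7089.6$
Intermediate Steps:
$f{\left(k \right)} = -5 - \frac{10}{k}$ ($f{\left(k \right)} = - \frac{10}{k} - 5 = -5 - \frac{10}{k}$)
$R = \frac{5}{6}$ ($R = \frac{-5 - \frac{10}{4}}{-9} = \left(-5 - \frac{5}{2}\right) \left(- \frac{1}{9}\right) = \left(- \frac{15}{2}\right) \left(- \frac{1}{9}\right) = \frac{5}{6} \approx 0.83333$)
$J{\left(d \right)} = \frac{54}{5}$ ($J{\left(d \right)} = \frac{9}{\frac{5}{6}} = 9 \cdot \frac{6}{5} = \frac{54}{5}$)
$\left(-95 + J{\left(-5 \right)}\right)^{2} = \left(-95 + \frac{54}{5}\right)^{2} = \left(- \frac{421}{5}\right)^{2} = \frac{177241}{25}$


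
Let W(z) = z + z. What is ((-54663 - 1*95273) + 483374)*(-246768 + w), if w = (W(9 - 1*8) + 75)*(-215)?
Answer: -87801894474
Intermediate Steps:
W(z) = 2*z
w = -16555 (w = (2*(9 - 1*8) + 75)*(-215) = (2*(9 - 8) + 75)*(-215) = (2*1 + 75)*(-215) = (2 + 75)*(-215) = 77*(-215) = -16555)
((-54663 - 1*95273) + 483374)*(-246768 + w) = ((-54663 - 1*95273) + 483374)*(-246768 - 16555) = ((-54663 - 95273) + 483374)*(-263323) = (-149936 + 483374)*(-263323) = 333438*(-263323) = -87801894474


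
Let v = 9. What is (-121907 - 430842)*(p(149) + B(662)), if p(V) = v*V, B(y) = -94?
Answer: -689278003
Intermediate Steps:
p(V) = 9*V
(-121907 - 430842)*(p(149) + B(662)) = (-121907 - 430842)*(9*149 - 94) = -552749*(1341 - 94) = -552749*1247 = -689278003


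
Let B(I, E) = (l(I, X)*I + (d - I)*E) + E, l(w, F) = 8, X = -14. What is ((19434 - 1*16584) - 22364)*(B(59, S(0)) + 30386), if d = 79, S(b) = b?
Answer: -602163012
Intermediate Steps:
B(I, E) = E + 8*I + E*(79 - I) (B(I, E) = (8*I + (79 - I)*E) + E = (8*I + E*(79 - I)) + E = E + 8*I + E*(79 - I))
((19434 - 1*16584) - 22364)*(B(59, S(0)) + 30386) = ((19434 - 1*16584) - 22364)*((8*59 + 80*0 - 1*0*59) + 30386) = ((19434 - 16584) - 22364)*((472 + 0 + 0) + 30386) = (2850 - 22364)*(472 + 30386) = -19514*30858 = -602163012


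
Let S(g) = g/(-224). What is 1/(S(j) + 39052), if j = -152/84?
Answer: 2352/91850323 ≈ 2.5607e-5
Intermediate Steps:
j = -38/21 (j = -152*1/84 = -38/21 ≈ -1.8095)
S(g) = -g/224 (S(g) = g*(-1/224) = -g/224)
1/(S(j) + 39052) = 1/(-1/224*(-38/21) + 39052) = 1/(19/2352 + 39052) = 1/(91850323/2352) = 2352/91850323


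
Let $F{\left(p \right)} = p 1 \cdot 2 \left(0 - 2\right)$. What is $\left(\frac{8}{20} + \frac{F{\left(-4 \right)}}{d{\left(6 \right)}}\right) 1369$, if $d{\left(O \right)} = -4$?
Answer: $- \frac{24642}{5} \approx -4928.4$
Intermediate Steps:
$F{\left(p \right)} = - 4 p$ ($F{\left(p \right)} = p 2 \left(-2\right) = 2 p \left(-2\right) = - 4 p$)
$\left(\frac{8}{20} + \frac{F{\left(-4 \right)}}{d{\left(6 \right)}}\right) 1369 = \left(\frac{8}{20} + \frac{\left(-4\right) \left(-4\right)}{-4}\right) 1369 = \left(8 \cdot \frac{1}{20} + 16 \left(- \frac{1}{4}\right)\right) 1369 = \left(\frac{2}{5} - 4\right) 1369 = \left(- \frac{18}{5}\right) 1369 = - \frac{24642}{5}$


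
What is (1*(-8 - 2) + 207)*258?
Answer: 50826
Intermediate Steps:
(1*(-8 - 2) + 207)*258 = (1*(-10) + 207)*258 = (-10 + 207)*258 = 197*258 = 50826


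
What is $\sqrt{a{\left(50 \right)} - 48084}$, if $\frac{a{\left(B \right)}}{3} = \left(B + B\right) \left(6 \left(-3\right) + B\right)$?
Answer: $6 i \sqrt{1069} \approx 196.17 i$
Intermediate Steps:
$a{\left(B \right)} = 6 B \left(-18 + B\right)$ ($a{\left(B \right)} = 3 \left(B + B\right) \left(6 \left(-3\right) + B\right) = 3 \cdot 2 B \left(-18 + B\right) = 6 B \left(-18 + B\right)$)
$\sqrt{a{\left(50 \right)} - 48084} = \sqrt{6 \cdot 50 \left(-18 + 50\right) - 48084} = \sqrt{6 \cdot 50 \cdot 32 - 48084} = \sqrt{9600 - 48084} = \sqrt{-38484} = 6 i \sqrt{1069}$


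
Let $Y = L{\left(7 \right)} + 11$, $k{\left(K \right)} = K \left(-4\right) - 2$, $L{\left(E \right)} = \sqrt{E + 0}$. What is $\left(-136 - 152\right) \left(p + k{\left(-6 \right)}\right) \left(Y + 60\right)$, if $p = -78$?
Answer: $1145088 + 16128 \sqrt{7} \approx 1.1878 \cdot 10^{6}$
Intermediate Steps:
$L{\left(E \right)} = \sqrt{E}$
$k{\left(K \right)} = -2 - 4 K$ ($k{\left(K \right)} = - 4 K - 2 = -2 - 4 K$)
$Y = 11 + \sqrt{7}$ ($Y = \sqrt{7} + 11 = 11 + \sqrt{7} \approx 13.646$)
$\left(-136 - 152\right) \left(p + k{\left(-6 \right)}\right) \left(Y + 60\right) = \left(-136 - 152\right) \left(-78 - -22\right) \left(\left(11 + \sqrt{7}\right) + 60\right) = - 288 \left(-78 + \left(-2 + 24\right)\right) \left(71 + \sqrt{7}\right) = - 288 \left(-78 + 22\right) \left(71 + \sqrt{7}\right) = - 288 \left(- 56 \left(71 + \sqrt{7}\right)\right) = - 288 \left(-3976 - 56 \sqrt{7}\right) = 1145088 + 16128 \sqrt{7}$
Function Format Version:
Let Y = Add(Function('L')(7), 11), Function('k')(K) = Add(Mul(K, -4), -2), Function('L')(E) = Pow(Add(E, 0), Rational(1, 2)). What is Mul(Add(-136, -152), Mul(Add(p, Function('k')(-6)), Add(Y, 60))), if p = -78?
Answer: Add(1145088, Mul(16128, Pow(7, Rational(1, 2)))) ≈ 1.1878e+6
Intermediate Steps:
Function('L')(E) = Pow(E, Rational(1, 2))
Function('k')(K) = Add(-2, Mul(-4, K)) (Function('k')(K) = Add(Mul(-4, K), -2) = Add(-2, Mul(-4, K)))
Y = Add(11, Pow(7, Rational(1, 2))) (Y = Add(Pow(7, Rational(1, 2)), 11) = Add(11, Pow(7, Rational(1, 2))) ≈ 13.646)
Mul(Add(-136, -152), Mul(Add(p, Function('k')(-6)), Add(Y, 60))) = Mul(Add(-136, -152), Mul(Add(-78, Add(-2, Mul(-4, -6))), Add(Add(11, Pow(7, Rational(1, 2))), 60))) = Mul(-288, Mul(Add(-78, Add(-2, 24)), Add(71, Pow(7, Rational(1, 2))))) = Mul(-288, Mul(Add(-78, 22), Add(71, Pow(7, Rational(1, 2))))) = Mul(-288, Mul(-56, Add(71, Pow(7, Rational(1, 2))))) = Mul(-288, Add(-3976, Mul(-56, Pow(7, Rational(1, 2))))) = Add(1145088, Mul(16128, Pow(7, Rational(1, 2))))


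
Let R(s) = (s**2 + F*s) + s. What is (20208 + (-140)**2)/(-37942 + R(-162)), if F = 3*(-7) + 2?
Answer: -19904/4391 ≈ -4.5329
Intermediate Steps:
F = -19 (F = -21 + 2 = -19)
R(s) = s**2 - 18*s (R(s) = (s**2 - 19*s) + s = s**2 - 18*s)
(20208 + (-140)**2)/(-37942 + R(-162)) = (20208 + (-140)**2)/(-37942 - 162*(-18 - 162)) = (20208 + 19600)/(-37942 - 162*(-180)) = 39808/(-37942 + 29160) = 39808/(-8782) = 39808*(-1/8782) = -19904/4391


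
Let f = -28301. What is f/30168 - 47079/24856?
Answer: -66366529/23432994 ≈ -2.8322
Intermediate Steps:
f/30168 - 47079/24856 = -28301/30168 - 47079/24856 = -66366529/23432994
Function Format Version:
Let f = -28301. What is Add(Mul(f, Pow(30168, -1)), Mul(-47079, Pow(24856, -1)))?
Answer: Rational(-66366529, 23432994) ≈ -2.8322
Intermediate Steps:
Add(Mul(f, Pow(30168, -1)), Mul(-47079, Pow(24856, -1))) = Add(Mul(-28301, Pow(30168, -1)), Mul(-47079, Pow(24856, -1))) = Add(Mul(-28301, Rational(1, 30168)), Mul(-47079, Rational(1, 24856))) = Add(Rational(-28301, 30168), Rational(-47079, 24856)) = Rational(-66366529, 23432994)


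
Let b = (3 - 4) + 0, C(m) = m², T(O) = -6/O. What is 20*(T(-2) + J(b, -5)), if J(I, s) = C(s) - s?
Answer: 660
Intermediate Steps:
b = -1 (b = -1 + 0 = -1)
J(I, s) = s² - s
20*(T(-2) + J(b, -5)) = 20*(-6/(-2) - 5*(-1 - 5)) = 20*(-6*(-½) - 5*(-6)) = 20*(3 + 30) = 20*33 = 660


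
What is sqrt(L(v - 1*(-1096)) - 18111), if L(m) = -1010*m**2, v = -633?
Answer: I*sqrt(216530801) ≈ 14715.0*I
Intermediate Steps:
sqrt(L(v - 1*(-1096)) - 18111) = sqrt(-1010*(-633 - 1*(-1096))**2 - 18111) = sqrt(-1010*(-633 + 1096)**2 - 18111) = sqrt(-1010*463**2 - 18111) = sqrt(-1010*214369 - 18111) = sqrt(-216512690 - 18111) = sqrt(-216530801) = I*sqrt(216530801)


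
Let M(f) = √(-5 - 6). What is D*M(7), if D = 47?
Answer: 47*I*√11 ≈ 155.88*I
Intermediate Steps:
M(f) = I*√11 (M(f) = √(-11) = I*√11)
D*M(7) = 47*(I*√11) = 47*I*√11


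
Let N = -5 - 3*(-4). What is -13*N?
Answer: -91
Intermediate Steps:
N = 7 (N = -5 + 12 = 7)
-13*N = -13*7 = -91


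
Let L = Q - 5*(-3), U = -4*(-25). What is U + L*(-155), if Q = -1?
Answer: -2070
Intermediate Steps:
U = 100
L = 14 (L = -1 - 5*(-3) = -1 + 15 = 14)
U + L*(-155) = 100 + 14*(-155) = 100 - 2170 = -2070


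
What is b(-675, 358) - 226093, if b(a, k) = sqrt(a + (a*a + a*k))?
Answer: -226093 + 30*sqrt(237) ≈ -2.2563e+5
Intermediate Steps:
b(a, k) = sqrt(a + a**2 + a*k) (b(a, k) = sqrt(a + (a**2 + a*k)) = sqrt(a + a**2 + a*k))
b(-675, 358) - 226093 = sqrt(-675*(1 - 675 + 358)) - 226093 = sqrt(-675*(-316)) - 226093 = sqrt(213300) - 226093 = 30*sqrt(237) - 226093 = -226093 + 30*sqrt(237)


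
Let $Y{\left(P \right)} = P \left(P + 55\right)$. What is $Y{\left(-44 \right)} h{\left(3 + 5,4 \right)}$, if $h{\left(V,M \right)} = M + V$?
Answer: $-5808$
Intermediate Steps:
$Y{\left(P \right)} = P \left(55 + P\right)$
$Y{\left(-44 \right)} h{\left(3 + 5,4 \right)} = - 44 \left(55 - 44\right) \left(4 + \left(3 + 5\right)\right) = \left(-44\right) 11 \left(4 + 8\right) = \left(-484\right) 12 = -5808$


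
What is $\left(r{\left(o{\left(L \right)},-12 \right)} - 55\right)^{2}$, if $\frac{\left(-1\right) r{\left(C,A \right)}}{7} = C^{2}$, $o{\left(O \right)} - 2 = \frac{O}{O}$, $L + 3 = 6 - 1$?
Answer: $13924$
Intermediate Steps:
$L = 2$ ($L = -3 + \left(6 - 1\right) = -3 + 5 = 2$)
$o{\left(O \right)} = 3$ ($o{\left(O \right)} = 2 + \frac{O}{O} = 2 + 1 = 3$)
$r{\left(C,A \right)} = - 7 C^{2}$
$\left(r{\left(o{\left(L \right)},-12 \right)} - 55\right)^{2} = \left(- 7 \cdot 3^{2} - 55\right)^{2} = \left(\left(-7\right) 9 - 55\right)^{2} = \left(-63 - 55\right)^{2} = \left(-118\right)^{2} = 13924$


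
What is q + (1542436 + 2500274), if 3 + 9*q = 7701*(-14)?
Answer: 12092191/3 ≈ 4.0307e+6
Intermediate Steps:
q = -35939/3 (q = -⅓ + (7701*(-14))/9 = -⅓ + (⅑)*(-107814) = -⅓ - 35938/3 = -35939/3 ≈ -11980.)
q + (1542436 + 2500274) = -35939/3 + (1542436 + 2500274) = -35939/3 + 4042710 = 12092191/3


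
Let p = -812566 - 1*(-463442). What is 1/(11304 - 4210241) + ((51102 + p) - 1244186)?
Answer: -6475634232897/4198937 ≈ -1.5422e+6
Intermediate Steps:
p = -349124 (p = -812566 + 463442 = -349124)
1/(11304 - 4210241) + ((51102 + p) - 1244186) = 1/(11304 - 4210241) + ((51102 - 349124) - 1244186) = 1/(-4198937) + (-298022 - 1244186) = -1/4198937 - 1542208 = -6475634232897/4198937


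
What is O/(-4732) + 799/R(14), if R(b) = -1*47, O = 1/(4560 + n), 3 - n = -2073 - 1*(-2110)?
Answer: -364089545/21417032 ≈ -17.000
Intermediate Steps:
n = -34 (n = 3 - (-2073 - 1*(-2110)) = 3 - (-2073 + 2110) = 3 - 1*37 = 3 - 37 = -34)
O = 1/4526 (O = 1/(4560 - 34) = 1/4526 ≈ 0.00022095)
R(b) = -47
O/(-4732) + 799/R(14) = (1/4526)/(-4732) + 799/(-47) = (1/4526)*(-1/4732) + 799*(-1/47) = -1/21417032 - 17 = -364089545/21417032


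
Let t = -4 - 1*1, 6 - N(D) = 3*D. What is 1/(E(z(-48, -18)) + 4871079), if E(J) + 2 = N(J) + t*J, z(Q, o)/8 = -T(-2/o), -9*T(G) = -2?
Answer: 9/43839875 ≈ 2.0529e-7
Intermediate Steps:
N(D) = 6 - 3*D
T(G) = 2/9 (T(G) = -⅑*(-2) = 2/9)
z(Q, o) = -16/9 (z(Q, o) = 8*(-1*2/9) = 8*(-2/9) = -16/9)
t = -5 (t = -4 - 1 = -5)
E(J) = 4 - 8*J (E(J) = -2 + ((6 - 3*J) - 5*J) = -2 + (6 - 8*J) = 4 - 8*J)
1/(E(z(-48, -18)) + 4871079) = 1/((4 - 8*(-16/9)) + 4871079) = 1/((4 + 128/9) + 4871079) = 1/(164/9 + 4871079) = 1/(43839875/9) = 9/43839875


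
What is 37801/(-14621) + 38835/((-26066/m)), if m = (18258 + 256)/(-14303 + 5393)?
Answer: 19257347477/37729987614 ≈ 0.51040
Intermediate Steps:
m = -9257/4455 (m = 18514/(-8910) = 18514*(-1/8910) = -9257/4455 ≈ -2.0779)
37801/(-14621) + 38835/((-26066/m)) = 37801/(-14621) + 38835/((-26066/(-9257/4455))) = 37801*(-1/14621) + 38835/((-26066*(-4455/9257))) = -37801/14621 + 38835/(116124030/9257) = -37801/14621 + 38835*(9257/116124030) = -37801/14621 + 7988791/2580534 = 19257347477/37729987614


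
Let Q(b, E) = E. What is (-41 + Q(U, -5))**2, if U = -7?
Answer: 2116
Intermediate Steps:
(-41 + Q(U, -5))**2 = (-41 - 5)**2 = (-46)**2 = 2116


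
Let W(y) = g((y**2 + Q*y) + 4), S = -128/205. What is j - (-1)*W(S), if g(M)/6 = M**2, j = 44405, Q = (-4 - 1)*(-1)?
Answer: 78440733361061/1766100625 ≈ 44415.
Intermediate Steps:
Q = 5 (Q = -5*(-1) = 5)
S = -128/205 (S = -128*1/205 = -128/205 ≈ -0.62439)
g(M) = 6*M**2
W(y) = 6*(4 + y**2 + 5*y)**2 (W(y) = 6*((y**2 + 5*y) + 4)**2 = 6*(4 + y**2 + 5*y)**2)
j - (-1)*W(S) = 44405 - (-1)*6*(4 + (-128/205)**2 + 5*(-128/205))**2 = 44405 - (-1)*6*(4 + 16384/42025 - 128/41)**2 = 44405 - (-1)*6*(53284/42025)**2 = 44405 - (-1)*6*(2839184656/1766100625) = 44405 - (-1)*17035107936/1766100625 = 44405 - 1*(-17035107936/1766100625) = 44405 + 17035107936/1766100625 = 78440733361061/1766100625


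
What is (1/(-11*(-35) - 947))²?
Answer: 1/315844 ≈ 3.1661e-6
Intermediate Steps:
(1/(-11*(-35) - 947))² = (1/(385 - 947))² = (1/(-562))² = (-1/562)² = 1/315844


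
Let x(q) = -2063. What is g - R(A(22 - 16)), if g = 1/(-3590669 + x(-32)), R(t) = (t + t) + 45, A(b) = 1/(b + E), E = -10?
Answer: -159876575/3592732 ≈ -44.500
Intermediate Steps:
A(b) = 1/(-10 + b) (A(b) = 1/(b - 10) = 1/(-10 + b))
R(t) = 45 + 2*t (R(t) = 2*t + 45 = 45 + 2*t)
g = -1/3592732 (g = 1/(-3590669 - 2063) = 1/(-3592732) = -1/3592732 ≈ -2.7834e-7)
g - R(A(22 - 16)) = -1/3592732 - (45 + 2/(-10 + (22 - 16))) = -1/3592732 - (45 + 2/(-10 + 6)) = -1/3592732 - (45 + 2/(-4)) = -1/3592732 - (45 + 2*(-¼)) = -1/3592732 - (45 - ½) = -1/3592732 - 1*89/2 = -1/3592732 - 89/2 = -159876575/3592732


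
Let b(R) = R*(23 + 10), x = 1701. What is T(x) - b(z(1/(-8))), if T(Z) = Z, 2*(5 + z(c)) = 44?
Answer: 1140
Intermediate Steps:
z(c) = 17 (z(c) = -5 + (½)*44 = -5 + 22 = 17)
b(R) = 33*R (b(R) = R*33 = 33*R)
T(x) - b(z(1/(-8))) = 1701 - 33*17 = 1701 - 1*561 = 1701 - 561 = 1140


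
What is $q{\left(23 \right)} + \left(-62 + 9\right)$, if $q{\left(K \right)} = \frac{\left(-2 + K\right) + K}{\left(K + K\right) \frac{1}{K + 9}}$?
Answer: $- \frac{515}{23} \approx -22.391$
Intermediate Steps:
$q{\left(K \right)} = \frac{\left(-2 + 2 K\right) \left(9 + K\right)}{2 K}$ ($q{\left(K \right)} = \frac{-2 + 2 K}{2 K \frac{1}{9 + K}} = \left(-2 + 2 K\right) \frac{9 + K}{2 K} = \frac{\left(-2 + 2 K\right) \left(9 + K\right)}{2 K}$)
$q{\left(23 \right)} + \left(-62 + 9\right) = \left(8 + 23 - \frac{9}{23}\right) + \left(-62 + 9\right) = \left(8 + 23 - \frac{9}{23}\right) - 53 = \frac{704}{23} - 53 = - \frac{515}{23}$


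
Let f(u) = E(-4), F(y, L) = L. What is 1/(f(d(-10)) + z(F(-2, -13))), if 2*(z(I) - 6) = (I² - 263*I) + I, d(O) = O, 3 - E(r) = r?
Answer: 2/3601 ≈ 0.00055540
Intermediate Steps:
E(r) = 3 - r
f(u) = 7 (f(u) = 3 - 1*(-4) = 3 + 4 = 7)
z(I) = 6 + I²/2 - 131*I (z(I) = 6 + ((I² - 263*I) + I)/2 = 6 + (I² - 262*I)/2 = 6 + (I²/2 - 131*I) = 6 + I²/2 - 131*I)
1/(f(d(-10)) + z(F(-2, -13))) = 1/(7 + (6 + (½)*(-13)² - 131*(-13))) = 1/(7 + (6 + (½)*169 + 1703)) = 1/(7 + (6 + 169/2 + 1703)) = 1/(7 + 3587/2) = 1/(3601/2) = 2/3601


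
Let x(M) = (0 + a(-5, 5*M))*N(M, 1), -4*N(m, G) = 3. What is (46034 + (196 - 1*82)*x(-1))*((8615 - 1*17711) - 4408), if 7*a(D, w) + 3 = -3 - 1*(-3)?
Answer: -4354965728/7 ≈ -6.2214e+8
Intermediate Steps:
N(m, G) = -3/4 (N(m, G) = -1/4*3 = -3/4)
a(D, w) = -3/7 (a(D, w) = -3/7 + (-3 - 1*(-3))/7 = -3/7 + (-3 + 3)/7 = -3/7 + (1/7)*0 = -3/7 + 0 = -3/7)
x(M) = 9/28 (x(M) = (0 - 3/7)*(-3/4) = -3/7*(-3/4) = 9/28)
(46034 + (196 - 1*82)*x(-1))*((8615 - 1*17711) - 4408) = (46034 + (196 - 1*82)*(9/28))*((8615 - 1*17711) - 4408) = (46034 + (196 - 82)*(9/28))*((8615 - 17711) - 4408) = (46034 + 114*(9/28))*(-9096 - 4408) = (46034 + 513/14)*(-13504) = (644989/14)*(-13504) = -4354965728/7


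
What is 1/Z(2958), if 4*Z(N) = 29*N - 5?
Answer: 4/85777 ≈ 4.6633e-5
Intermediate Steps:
Z(N) = -5/4 + 29*N/4 (Z(N) = (29*N - 5)/4 = (-5 + 29*N)/4 = -5/4 + 29*N/4)
1/Z(2958) = 1/(-5/4 + (29/4)*2958) = 1/(-5/4 + 42891/2) = 1/(85777/4) = 4/85777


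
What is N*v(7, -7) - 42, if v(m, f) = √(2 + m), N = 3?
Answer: -33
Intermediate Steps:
N*v(7, -7) - 42 = 3*√(2 + 7) - 42 = 3*√9 - 42 = 3*3 - 42 = 9 - 42 = -33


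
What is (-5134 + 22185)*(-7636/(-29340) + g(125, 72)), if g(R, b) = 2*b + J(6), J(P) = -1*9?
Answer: 16916876834/7335 ≈ 2.3063e+6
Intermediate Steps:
J(P) = -9
g(R, b) = -9 + 2*b (g(R, b) = 2*b - 9 = -9 + 2*b)
(-5134 + 22185)*(-7636/(-29340) + g(125, 72)) = (-5134 + 22185)*(-7636/(-29340) + (-9 + 2*72)) = 17051*(-7636*(-1/29340) + (-9 + 144)) = 17051*(1909/7335 + 135) = 17051*(992134/7335) = 16916876834/7335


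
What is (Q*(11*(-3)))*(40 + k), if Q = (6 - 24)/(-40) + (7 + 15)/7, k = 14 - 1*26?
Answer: -16599/5 ≈ -3319.8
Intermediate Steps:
k = -12 (k = 14 - 26 = -12)
Q = 503/140 (Q = -18*(-1/40) + 22*(1/7) = 9/20 + 22/7 = 503/140 ≈ 3.5929)
(Q*(11*(-3)))*(40 + k) = (503*(11*(-3))/140)*(40 - 12) = ((503/140)*(-33))*28 = -16599/140*28 = -16599/5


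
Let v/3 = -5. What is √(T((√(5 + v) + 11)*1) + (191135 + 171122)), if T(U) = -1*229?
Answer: 2*√90507 ≈ 601.69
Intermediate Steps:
v = -15 (v = 3*(-5) = -15)
T(U) = -229
√(T((√(5 + v) + 11)*1) + (191135 + 171122)) = √(-229 + (191135 + 171122)) = √(-229 + 362257) = √362028 = 2*√90507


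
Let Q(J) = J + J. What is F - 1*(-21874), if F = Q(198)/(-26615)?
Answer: 582176114/26615 ≈ 21874.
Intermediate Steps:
Q(J) = 2*J
F = -396/26615 (F = (2*198)/(-26615) = 396*(-1/26615) = -396/26615 ≈ -0.014879)
F - 1*(-21874) = -396/26615 - 1*(-21874) = -396/26615 + 21874 = 582176114/26615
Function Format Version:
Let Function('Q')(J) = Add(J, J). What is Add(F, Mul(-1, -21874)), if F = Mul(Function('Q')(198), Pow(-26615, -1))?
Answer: Rational(582176114, 26615) ≈ 21874.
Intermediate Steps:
Function('Q')(J) = Mul(2, J)
F = Rational(-396, 26615) (F = Mul(Mul(2, 198), Pow(-26615, -1)) = Mul(396, Rational(-1, 26615)) = Rational(-396, 26615) ≈ -0.014879)
Add(F, Mul(-1, -21874)) = Add(Rational(-396, 26615), Mul(-1, -21874)) = Add(Rational(-396, 26615), 21874) = Rational(582176114, 26615)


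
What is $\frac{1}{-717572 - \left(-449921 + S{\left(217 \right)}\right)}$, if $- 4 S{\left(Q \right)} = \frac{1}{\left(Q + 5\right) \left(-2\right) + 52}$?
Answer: $- \frac{1568}{419676769} \approx -3.7362 \cdot 10^{-6}$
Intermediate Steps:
$S{\left(Q \right)} = - \frac{1}{4 \left(42 - 2 Q\right)}$ ($S{\left(Q \right)} = - \frac{1}{4 \left(\left(Q + 5\right) \left(-2\right) + 52\right)} = - \frac{1}{4 \left(\left(5 + Q\right) \left(-2\right) + 52\right)} = - \frac{1}{4 \left(\left(-10 - 2 Q\right) + 52\right)} = - \frac{1}{4 \left(42 - 2 Q\right)}$)
$\frac{1}{-717572 - \left(-449921 + S{\left(217 \right)}\right)} = \frac{1}{-717572 + \left(\left(50497 - \left(\frac{1}{8 \left(-21 + 217\right)} - 83430\right)\right) - -315994\right)} = \frac{1}{-717572 + \left(\left(50497 - \left(\frac{1}{8 \cdot 196} - 83430\right)\right) + 315994\right)} = \frac{1}{-717572 + \left(\left(50497 - \left(\frac{1}{8} \cdot \frac{1}{196} - 83430\right)\right) + 315994\right)} = \frac{1}{-717572 + \left(\left(50497 - \left(\frac{1}{1568} - 83430\right)\right) + 315994\right)} = \frac{1}{-717572 + \left(\left(50497 - - \frac{130818239}{1568}\right) + 315994\right)} = \frac{1}{-717572 + \left(\left(50497 + \frac{130818239}{1568}\right) + 315994\right)} = \frac{1}{-717572 + \left(\frac{209997535}{1568} + 315994\right)} = \frac{1}{-717572 + \frac{705476127}{1568}} = \frac{1}{- \frac{419676769}{1568}} = - \frac{1568}{419676769}$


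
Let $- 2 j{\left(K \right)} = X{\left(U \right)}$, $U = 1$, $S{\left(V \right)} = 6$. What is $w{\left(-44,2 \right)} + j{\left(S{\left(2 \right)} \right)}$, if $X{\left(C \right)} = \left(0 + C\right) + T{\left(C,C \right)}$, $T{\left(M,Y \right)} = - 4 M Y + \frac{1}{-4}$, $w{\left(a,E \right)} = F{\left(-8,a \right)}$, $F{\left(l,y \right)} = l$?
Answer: $- \frac{51}{8} \approx -6.375$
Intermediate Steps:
$w{\left(a,E \right)} = -8$
$T{\left(M,Y \right)} = - \frac{1}{4} - 4 M Y$ ($T{\left(M,Y \right)} = - 4 M Y - \frac{1}{4} = - \frac{1}{4} - 4 M Y$)
$X{\left(C \right)} = - \frac{1}{4} + C - 4 C^{2}$ ($X{\left(C \right)} = \left(0 + C\right) - \left(\frac{1}{4} + 4 C C\right) = C - \left(\frac{1}{4} + 4 C^{2}\right) = - \frac{1}{4} + C - 4 C^{2}$)
$j{\left(K \right)} = \frac{13}{8}$ ($j{\left(K \right)} = - \frac{- \frac{1}{4} + 1 - 4 \cdot 1^{2}}{2} = - \frac{- \frac{1}{4} + 1 - 4}{2} = \left(- \frac{1}{2}\right) \left(- \frac{13}{4}\right) = \frac{13}{8}$)
$w{\left(-44,2 \right)} + j{\left(S{\left(2 \right)} \right)} = -8 + \frac{13}{8} = - \frac{51}{8}$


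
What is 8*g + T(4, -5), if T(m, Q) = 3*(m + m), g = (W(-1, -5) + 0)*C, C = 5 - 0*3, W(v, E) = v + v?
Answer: -56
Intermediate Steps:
W(v, E) = 2*v
C = 5 (C = 5 - 1*0 = 5 + 0 = 5)
g = -10 (g = (2*(-1) + 0)*5 = (-2 + 0)*5 = -2*5 = -10)
T(m, Q) = 6*m (T(m, Q) = 3*(2*m) = 6*m)
8*g + T(4, -5) = 8*(-10) + 6*4 = -80 + 24 = -56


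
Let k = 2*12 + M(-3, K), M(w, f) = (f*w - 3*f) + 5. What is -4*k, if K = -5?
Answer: -236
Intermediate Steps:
M(w, f) = 5 - 3*f + f*w (M(w, f) = (-3*f + f*w) + 5 = 5 - 3*f + f*w)
k = 59 (k = 2*12 + (5 - 3*(-5) - 5*(-3)) = 24 + (5 + 15 + 15) = 24 + 35 = 59)
-4*k = -4*59 = -236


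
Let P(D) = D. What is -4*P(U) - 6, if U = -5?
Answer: 14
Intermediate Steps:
-4*P(U) - 6 = -4*(-5) - 6 = 20 - 6 = 14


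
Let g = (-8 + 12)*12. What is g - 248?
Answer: -200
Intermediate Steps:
g = 48 (g = 4*12 = 48)
g - 248 = 48 - 248 = -200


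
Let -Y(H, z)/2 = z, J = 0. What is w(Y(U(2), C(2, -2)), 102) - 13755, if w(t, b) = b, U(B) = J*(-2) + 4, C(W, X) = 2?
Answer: -13653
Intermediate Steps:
U(B) = 4 (U(B) = 0*(-2) + 4 = 0 + 4 = 4)
Y(H, z) = -2*z
w(Y(U(2), C(2, -2)), 102) - 13755 = 102 - 13755 = -13653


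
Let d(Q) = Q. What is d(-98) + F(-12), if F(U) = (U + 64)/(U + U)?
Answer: -601/6 ≈ -100.17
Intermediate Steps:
F(U) = (64 + U)/(2*U) (F(U) = (64 + U)/((2*U)) = (64 + U)*(1/(2*U)) = (64 + U)/(2*U))
d(-98) + F(-12) = -98 + (½)*(64 - 12)/(-12) = -98 + (½)*(-1/12)*52 = -98 - 13/6 = -601/6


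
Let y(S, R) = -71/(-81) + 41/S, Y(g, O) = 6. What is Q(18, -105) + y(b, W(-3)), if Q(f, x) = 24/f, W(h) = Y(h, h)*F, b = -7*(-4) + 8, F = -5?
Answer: 1085/324 ≈ 3.3488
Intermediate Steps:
b = 36 (b = 28 + 8 = 36)
W(h) = -30 (W(h) = 6*(-5) = -30)
y(S, R) = 71/81 + 41/S (y(S, R) = -71*(-1/81) + 41/S = 71/81 + 41/S)
Q(18, -105) + y(b, W(-3)) = 24/18 + (71/81 + 41/36) = 24*(1/18) + (71/81 + 41*(1/36)) = 4/3 + (71/81 + 41/36) = 4/3 + 653/324 = 1085/324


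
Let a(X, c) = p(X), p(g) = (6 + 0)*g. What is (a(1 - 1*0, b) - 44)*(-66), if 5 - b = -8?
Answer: 2508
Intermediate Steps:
b = 13 (b = 5 - 1*(-8) = 5 + 8 = 13)
p(g) = 6*g
a(X, c) = 6*X
(a(1 - 1*0, b) - 44)*(-66) = (6*(1 - 1*0) - 44)*(-66) = (6*(1 + 0) - 44)*(-66) = (6*1 - 44)*(-66) = (6 - 44)*(-66) = -38*(-66) = 2508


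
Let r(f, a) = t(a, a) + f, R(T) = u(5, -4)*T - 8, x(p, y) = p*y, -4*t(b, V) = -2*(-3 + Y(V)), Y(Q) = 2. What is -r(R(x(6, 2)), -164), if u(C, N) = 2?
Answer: -31/2 ≈ -15.500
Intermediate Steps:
t(b, V) = -½ (t(b, V) = -(-1)*(-3 + 2)/2 = -(-1)*(-1)/2 = -¼*2 = -½)
R(T) = -8 + 2*T (R(T) = 2*T - 8 = -8 + 2*T)
r(f, a) = -½ + f
-r(R(x(6, 2)), -164) = -(-½ + (-8 + 2*(6*2))) = -(-½ + (-8 + 2*12)) = -(-½ + (-8 + 24)) = -(-½ + 16) = -1*31/2 = -31/2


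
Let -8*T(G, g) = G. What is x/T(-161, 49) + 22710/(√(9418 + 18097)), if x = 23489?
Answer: 187912/161 + 4542*√27515/5503 ≈ 1304.1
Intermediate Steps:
T(G, g) = -G/8
x/T(-161, 49) + 22710/(√(9418 + 18097)) = 23489/((-⅛*(-161))) + 22710/(√(9418 + 18097)) = 23489/(161/8) + 22710/(√27515) = 23489*(8/161) + 22710*(√27515/27515) = 187912/161 + 4542*√27515/5503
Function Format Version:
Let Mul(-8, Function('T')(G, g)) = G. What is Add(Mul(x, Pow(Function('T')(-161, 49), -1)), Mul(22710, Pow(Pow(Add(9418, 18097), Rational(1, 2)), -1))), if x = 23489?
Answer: Add(Rational(187912, 161), Mul(Rational(4542, 5503), Pow(27515, Rational(1, 2)))) ≈ 1304.1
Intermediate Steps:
Function('T')(G, g) = Mul(Rational(-1, 8), G)
Add(Mul(x, Pow(Function('T')(-161, 49), -1)), Mul(22710, Pow(Pow(Add(9418, 18097), Rational(1, 2)), -1))) = Add(Mul(23489, Pow(Mul(Rational(-1, 8), -161), -1)), Mul(22710, Pow(Pow(Add(9418, 18097), Rational(1, 2)), -1))) = Add(Mul(23489, Pow(Rational(161, 8), -1)), Mul(22710, Pow(Pow(27515, Rational(1, 2)), -1))) = Add(Mul(23489, Rational(8, 161)), Mul(22710, Mul(Rational(1, 27515), Pow(27515, Rational(1, 2))))) = Add(Rational(187912, 161), Mul(Rational(4542, 5503), Pow(27515, Rational(1, 2))))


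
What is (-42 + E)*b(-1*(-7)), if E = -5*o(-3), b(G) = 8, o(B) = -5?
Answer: -136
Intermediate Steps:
E = 25 (E = -5*(-5) = 25)
(-42 + E)*b(-1*(-7)) = (-42 + 25)*8 = -17*8 = -136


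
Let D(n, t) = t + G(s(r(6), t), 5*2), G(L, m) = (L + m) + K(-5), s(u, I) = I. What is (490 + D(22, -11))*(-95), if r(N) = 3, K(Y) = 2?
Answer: -45600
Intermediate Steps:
G(L, m) = 2 + L + m (G(L, m) = (L + m) + 2 = 2 + L + m)
D(n, t) = 12 + 2*t (D(n, t) = t + (2 + t + 5*2) = t + (2 + t + 10) = t + (12 + t) = 12 + 2*t)
(490 + D(22, -11))*(-95) = (490 + (12 + 2*(-11)))*(-95) = (490 + (12 - 22))*(-95) = (490 - 10)*(-95) = 480*(-95) = -45600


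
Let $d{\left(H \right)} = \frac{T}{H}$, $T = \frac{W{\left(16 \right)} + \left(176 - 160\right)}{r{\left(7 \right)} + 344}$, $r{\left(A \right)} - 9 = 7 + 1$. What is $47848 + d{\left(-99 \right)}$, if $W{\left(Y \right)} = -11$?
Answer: $\frac{1710039667}{35739} \approx 47848.0$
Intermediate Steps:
$r{\left(A \right)} = 17$ ($r{\left(A \right)} = 9 + \left(7 + 1\right) = 9 + 8 = 17$)
$T = \frac{5}{361}$ ($T = \frac{-11 + \left(176 - 160\right)}{17 + 344} = \frac{-11 + 16}{361} = 5 \cdot \frac{1}{361} = \frac{5}{361} \approx 0.01385$)
$d{\left(H \right)} = \frac{5}{361 H}$
$47848 + d{\left(-99 \right)} = 47848 + \frac{5}{361 \left(-99\right)} = 47848 + \frac{5}{361} \left(- \frac{1}{99}\right) = 47848 - \frac{5}{35739} = \frac{1710039667}{35739}$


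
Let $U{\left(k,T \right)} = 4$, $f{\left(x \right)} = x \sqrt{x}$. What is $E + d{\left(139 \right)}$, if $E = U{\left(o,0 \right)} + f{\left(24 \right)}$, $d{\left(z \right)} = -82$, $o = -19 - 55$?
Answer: $-78 + 48 \sqrt{6} \approx 39.576$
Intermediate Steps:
$o = -74$
$f{\left(x \right)} = x^{\frac{3}{2}}$
$E = 4 + 48 \sqrt{6}$ ($E = 4 + 24^{\frac{3}{2}} = 4 + 48 \sqrt{6} \approx 121.58$)
$E + d{\left(139 \right)} = \left(4 + 48 \sqrt{6}\right) - 82 = -78 + 48 \sqrt{6}$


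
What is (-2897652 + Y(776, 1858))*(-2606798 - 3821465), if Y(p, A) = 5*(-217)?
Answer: 18633843803831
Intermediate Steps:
Y(p, A) = -1085
(-2897652 + Y(776, 1858))*(-2606798 - 3821465) = (-2897652 - 1085)*(-2606798 - 3821465) = -2898737*(-6428263) = 18633843803831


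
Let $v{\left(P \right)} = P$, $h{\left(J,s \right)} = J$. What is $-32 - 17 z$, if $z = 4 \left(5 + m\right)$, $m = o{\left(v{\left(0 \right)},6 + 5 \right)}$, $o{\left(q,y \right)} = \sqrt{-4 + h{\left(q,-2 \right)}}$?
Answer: $-372 - 136 i \approx -372.0 - 136.0 i$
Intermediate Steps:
$o{\left(q,y \right)} = \sqrt{-4 + q}$
$m = 2 i$ ($m = \sqrt{-4 + 0} = \sqrt{-4} = 2 i \approx 2.0 i$)
$z = 20 + 8 i$ ($z = 4 \left(5 + 2 i\right) = 20 + 8 i \approx 20.0 + 8.0 i$)
$-32 - 17 z = -32 - 17 \left(20 + 8 i\right) = -32 - \left(340 + 136 i\right) = -372 - 136 i$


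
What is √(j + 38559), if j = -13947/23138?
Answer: 3*√2293655015990/23138 ≈ 196.36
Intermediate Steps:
j = -13947/23138 (j = -13947*1/23138 = -13947/23138 ≈ -0.60277)
√(j + 38559) = √(-13947/23138 + 38559) = √(892164195/23138) = 3*√2293655015990/23138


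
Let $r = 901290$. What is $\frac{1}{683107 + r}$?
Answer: $\frac{1}{1584397} \approx 6.3115 \cdot 10^{-7}$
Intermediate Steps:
$\frac{1}{683107 + r} = \frac{1}{683107 + 901290} = \frac{1}{1584397}$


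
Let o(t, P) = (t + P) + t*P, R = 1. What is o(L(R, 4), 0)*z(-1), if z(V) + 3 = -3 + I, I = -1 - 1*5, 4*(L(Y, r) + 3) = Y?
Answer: 33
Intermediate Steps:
L(Y, r) = -3 + Y/4
o(t, P) = P + t + P*t (o(t, P) = (P + t) + P*t = P + t + P*t)
I = -6 (I = -1 - 5 = -6)
z(V) = -12 (z(V) = -3 + (-3 - 6) = -3 - 9 = -12)
o(L(R, 4), 0)*z(-1) = (0 + (-3 + (¼)*1) + 0*(-3 + (¼)*1))*(-12) = (0 + (-3 + ¼) + 0*(-3 + ¼))*(-12) = (0 - 11/4 + 0*(-11/4))*(-12) = (0 - 11/4 + 0)*(-12) = -11/4*(-12) = 33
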